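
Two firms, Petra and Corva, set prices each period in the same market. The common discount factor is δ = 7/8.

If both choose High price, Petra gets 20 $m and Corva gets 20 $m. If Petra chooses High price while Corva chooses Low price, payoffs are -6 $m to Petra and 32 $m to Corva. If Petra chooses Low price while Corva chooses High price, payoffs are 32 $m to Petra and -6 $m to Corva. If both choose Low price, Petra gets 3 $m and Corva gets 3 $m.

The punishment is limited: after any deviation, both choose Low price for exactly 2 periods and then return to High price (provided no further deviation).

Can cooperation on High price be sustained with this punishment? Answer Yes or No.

Yes

A one-shot deviation gives 32 now, then 3 for 2 periods, then back to 20.
Gain from deviating: (32−20) today; loss: (20−3) in each of the next 2 periods.
No-deviation condition: (20−3)(δ+…+δ^2) ≥ 32−20, i.e. δ+…+δ^2 ≥ 12/17.
At δ = 7/8: δ+…+δ^2 = 1.6406 ≥ 0.7059.
So cooperation is sustainable.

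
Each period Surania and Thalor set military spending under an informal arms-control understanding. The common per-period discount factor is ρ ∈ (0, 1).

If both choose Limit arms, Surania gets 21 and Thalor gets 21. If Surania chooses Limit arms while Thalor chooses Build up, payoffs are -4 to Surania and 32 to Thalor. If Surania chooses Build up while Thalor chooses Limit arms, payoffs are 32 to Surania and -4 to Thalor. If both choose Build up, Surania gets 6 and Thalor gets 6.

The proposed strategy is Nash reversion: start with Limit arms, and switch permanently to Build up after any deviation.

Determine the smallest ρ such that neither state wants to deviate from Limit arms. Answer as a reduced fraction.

11/26

21/(1−ρ) ≥ 32 + 6ρ/(1−ρ)
21 ≥ 32 − 26ρ
ρ ≥ 11/26.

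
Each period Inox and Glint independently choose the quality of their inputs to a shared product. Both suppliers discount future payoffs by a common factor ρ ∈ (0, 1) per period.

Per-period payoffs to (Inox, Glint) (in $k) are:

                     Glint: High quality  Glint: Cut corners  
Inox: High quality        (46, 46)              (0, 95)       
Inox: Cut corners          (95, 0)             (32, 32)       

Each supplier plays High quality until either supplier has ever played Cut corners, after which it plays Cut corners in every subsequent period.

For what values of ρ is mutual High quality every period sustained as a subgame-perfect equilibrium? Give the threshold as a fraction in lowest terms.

Cooperation forever yields 46 each period: 46/(1−ρ).
Deviating yields 95 once, then 32 forever: 95 + 32ρ/(1−ρ).
No profitable deviation requires 46/(1−ρ) ≥ 95 + 32ρ/(1−ρ).
Multiplying by (1−ρ): 46 ≥ 95(1−ρ) + 32ρ = 95 − 63ρ.
So 63ρ ≥ 49, i.e. ρ ≥ 49/63 = 7/9.

7/9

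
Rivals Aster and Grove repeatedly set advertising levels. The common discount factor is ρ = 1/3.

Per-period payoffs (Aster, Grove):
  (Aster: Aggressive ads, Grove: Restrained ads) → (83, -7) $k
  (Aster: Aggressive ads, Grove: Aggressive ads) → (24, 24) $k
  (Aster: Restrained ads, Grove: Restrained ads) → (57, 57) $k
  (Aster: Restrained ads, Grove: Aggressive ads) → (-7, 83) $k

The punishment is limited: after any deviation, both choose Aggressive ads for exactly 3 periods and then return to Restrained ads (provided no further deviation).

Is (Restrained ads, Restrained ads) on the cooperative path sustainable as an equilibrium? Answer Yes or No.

No

A one-shot deviation gives 83 now, then 24 for 3 periods, then back to 57.
Gain from deviating: (83−57) today; loss: (57−24) in each of the next 3 periods.
No-deviation condition: (57−24)(ρ+…+ρ^3) ≥ 83−57, i.e. ρ+…+ρ^3 ≥ 26/33.
At ρ = 1/3: ρ+…+ρ^3 = 0.4815 < 0.7879.
So cooperation is not sustainable.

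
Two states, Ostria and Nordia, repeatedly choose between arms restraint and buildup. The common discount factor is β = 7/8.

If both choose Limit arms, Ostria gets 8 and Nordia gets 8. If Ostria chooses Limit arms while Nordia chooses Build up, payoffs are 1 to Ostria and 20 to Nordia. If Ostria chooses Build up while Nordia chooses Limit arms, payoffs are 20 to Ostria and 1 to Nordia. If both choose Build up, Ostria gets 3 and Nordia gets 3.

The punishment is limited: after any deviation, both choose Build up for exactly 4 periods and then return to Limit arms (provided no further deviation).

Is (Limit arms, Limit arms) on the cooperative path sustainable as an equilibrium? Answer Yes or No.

Yes

A one-shot deviation gives 20 now, then 3 for 4 periods, then back to 8.
Gain from deviating: (20−8) today; loss: (8−3) in each of the next 4 periods.
No-deviation condition: (8−3)(β+…+β^4) ≥ 20−8, i.e. β+…+β^4 ≥ 12/5.
At β = 7/8: β+…+β^4 = 2.8967 ≥ 2.4000.
So cooperation is sustainable.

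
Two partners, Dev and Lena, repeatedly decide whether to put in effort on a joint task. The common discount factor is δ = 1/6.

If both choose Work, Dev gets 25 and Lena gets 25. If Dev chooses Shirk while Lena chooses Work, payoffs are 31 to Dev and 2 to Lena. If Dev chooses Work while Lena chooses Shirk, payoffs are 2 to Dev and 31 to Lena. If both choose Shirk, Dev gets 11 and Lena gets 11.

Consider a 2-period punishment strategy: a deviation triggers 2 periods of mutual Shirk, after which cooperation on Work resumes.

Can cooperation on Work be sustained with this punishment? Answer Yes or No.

Comparing payoff streams over the 3 periods until play realigns: cooperate → 25(1+δ+…+δ^2); deviate → 31 + 11(δ+…+δ^2).
Cooperation is sustained iff (25−11)(δ+…+δ^2) ≥ 31−25.
δ+…+δ^2 = 1/6·(1−(1/6)^2)/(1−1/6) = 0.1944, and (31−25)/(25−11) = 0.4286.
0.1944 < 0.4286, so cooperation is not sustainable.

No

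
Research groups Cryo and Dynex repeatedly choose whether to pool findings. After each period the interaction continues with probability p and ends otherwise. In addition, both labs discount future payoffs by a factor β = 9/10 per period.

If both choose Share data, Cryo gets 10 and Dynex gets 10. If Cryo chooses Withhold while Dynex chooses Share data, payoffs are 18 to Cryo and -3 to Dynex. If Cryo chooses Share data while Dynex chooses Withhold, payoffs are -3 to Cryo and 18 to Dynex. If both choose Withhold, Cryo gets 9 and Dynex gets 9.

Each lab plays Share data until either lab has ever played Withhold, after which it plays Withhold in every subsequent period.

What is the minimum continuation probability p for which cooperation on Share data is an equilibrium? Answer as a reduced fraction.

80/81

Expected continuation weight on next period's payoff is β·p = 9/10·p, which plays the role of the discount factor.
Cooperation requires 9/10·p ≥ (18−10)/(18−9) = 8/9, hence p ≥ 80/81.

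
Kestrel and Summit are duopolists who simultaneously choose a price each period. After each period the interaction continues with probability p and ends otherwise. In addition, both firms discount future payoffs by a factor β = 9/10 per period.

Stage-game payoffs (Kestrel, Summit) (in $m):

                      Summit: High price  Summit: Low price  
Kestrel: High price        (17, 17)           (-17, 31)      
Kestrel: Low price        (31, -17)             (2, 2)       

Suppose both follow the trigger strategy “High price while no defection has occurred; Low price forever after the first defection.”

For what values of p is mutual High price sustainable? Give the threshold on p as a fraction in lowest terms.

Expected continuation weight on next period's payoff is β·p = 9/10·p, which plays the role of the discount factor.
Cooperation requires 9/10·p ≥ (31−17)/(31−2) = 14/29, hence p ≥ 140/261.

140/261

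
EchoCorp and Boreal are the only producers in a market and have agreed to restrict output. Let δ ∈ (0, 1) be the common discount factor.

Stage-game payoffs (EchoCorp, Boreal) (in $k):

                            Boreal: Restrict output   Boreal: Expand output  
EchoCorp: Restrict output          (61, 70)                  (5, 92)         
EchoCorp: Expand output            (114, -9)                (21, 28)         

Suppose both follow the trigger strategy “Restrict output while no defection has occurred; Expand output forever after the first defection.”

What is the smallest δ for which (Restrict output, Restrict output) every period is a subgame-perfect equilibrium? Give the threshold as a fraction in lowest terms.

For EchoCorp: deviation gain 114−61 = 53, per-period punishment loss 61−21 = 40. IC gives δ ≥ 53/93.
For Boreal: gain 22, loss 42 per period, so δ ≥ 22/64 = 11/32.
The tighter constraint is EchoCorp's, so cooperation needs δ ≥ 53/93.

53/93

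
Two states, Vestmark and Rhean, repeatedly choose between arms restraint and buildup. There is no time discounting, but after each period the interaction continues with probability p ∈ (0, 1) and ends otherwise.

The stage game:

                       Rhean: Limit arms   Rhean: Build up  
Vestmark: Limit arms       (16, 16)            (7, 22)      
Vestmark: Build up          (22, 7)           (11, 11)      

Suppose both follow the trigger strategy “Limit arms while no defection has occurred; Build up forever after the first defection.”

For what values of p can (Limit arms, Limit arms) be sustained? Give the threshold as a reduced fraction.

6/11

With no time discounting, the continuation probability p plays the role of the discount factor.
Grim-trigger IC: 16/(1−p) ≥ 22 + 11p/(1−p) ⇒ p ≥ (22−16)/(22−11) = 6/11.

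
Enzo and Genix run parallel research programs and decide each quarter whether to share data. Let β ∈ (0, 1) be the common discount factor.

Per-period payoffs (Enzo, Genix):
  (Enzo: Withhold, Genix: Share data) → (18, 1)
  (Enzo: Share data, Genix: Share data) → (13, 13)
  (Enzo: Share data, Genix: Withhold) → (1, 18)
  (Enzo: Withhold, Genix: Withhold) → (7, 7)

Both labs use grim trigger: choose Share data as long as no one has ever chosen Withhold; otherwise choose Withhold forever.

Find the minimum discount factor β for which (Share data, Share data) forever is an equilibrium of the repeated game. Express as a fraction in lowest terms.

5/11

Cooperation forever yields 13 each period: 13/(1−β).
Deviating yields 18 once, then 7 forever: 18 + 7β/(1−β).
No profitable deviation requires 13/(1−β) ≥ 18 + 7β/(1−β).
Multiplying by (1−β): 13 ≥ 18(1−β) + 7β = 18 − 11β.
So 11β ≥ 5, i.e. β ≥ 5/11.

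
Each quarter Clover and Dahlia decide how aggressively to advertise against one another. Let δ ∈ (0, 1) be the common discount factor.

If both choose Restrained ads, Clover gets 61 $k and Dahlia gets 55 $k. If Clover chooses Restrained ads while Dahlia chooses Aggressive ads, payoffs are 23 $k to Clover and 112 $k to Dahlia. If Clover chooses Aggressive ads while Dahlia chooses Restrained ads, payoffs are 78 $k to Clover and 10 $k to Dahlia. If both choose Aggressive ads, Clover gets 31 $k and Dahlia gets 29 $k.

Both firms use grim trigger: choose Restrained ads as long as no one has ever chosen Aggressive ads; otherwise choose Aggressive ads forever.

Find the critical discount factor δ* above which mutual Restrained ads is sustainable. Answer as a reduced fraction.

57/83

For Clover: deviation gain 78−61 = 17, per-period punishment loss 61−31 = 30. IC gives δ ≥ 17/47.
For Dahlia: gain 57, loss 26 per period, so δ ≥ 57/83.
The tighter constraint is Dahlia's, so cooperation needs δ ≥ 57/83.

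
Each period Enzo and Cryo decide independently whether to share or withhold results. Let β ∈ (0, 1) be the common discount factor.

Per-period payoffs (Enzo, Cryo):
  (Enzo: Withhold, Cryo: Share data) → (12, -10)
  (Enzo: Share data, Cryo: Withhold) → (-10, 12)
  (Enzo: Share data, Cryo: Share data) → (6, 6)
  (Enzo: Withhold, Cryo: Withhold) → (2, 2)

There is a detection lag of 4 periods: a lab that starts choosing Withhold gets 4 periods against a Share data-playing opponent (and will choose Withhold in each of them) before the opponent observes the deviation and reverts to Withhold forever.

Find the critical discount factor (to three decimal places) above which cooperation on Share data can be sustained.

0.880

A deviator earns 12 for 4 periods, then 2 forever; cooperating earns 6 forever. Multiplying the IC by (1−β):
6 ≥ 12(1−β^4) + 2β^4, so 10·β^4 ≥ 6 and β^4 ≥ 3/5.
β ≥ (3/5)^(1/4) ≈ 0.880.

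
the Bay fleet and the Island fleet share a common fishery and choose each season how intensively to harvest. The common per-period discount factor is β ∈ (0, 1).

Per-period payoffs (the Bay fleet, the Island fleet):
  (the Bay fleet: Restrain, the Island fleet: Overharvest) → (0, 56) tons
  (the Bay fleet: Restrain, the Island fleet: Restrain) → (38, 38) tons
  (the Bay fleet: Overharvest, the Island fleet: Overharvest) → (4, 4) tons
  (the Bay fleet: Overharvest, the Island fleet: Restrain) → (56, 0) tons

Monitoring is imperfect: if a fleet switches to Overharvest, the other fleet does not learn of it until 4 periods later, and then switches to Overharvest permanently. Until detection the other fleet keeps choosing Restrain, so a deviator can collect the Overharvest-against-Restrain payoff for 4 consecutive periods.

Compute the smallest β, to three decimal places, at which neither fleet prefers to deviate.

The best deviation is to choose Overharvest for all 4 undetected periods, earning 56 each, then 4 forever once detected.
Deviation value: 56(1−β^4)/(1−β) + 4β^4/(1−β); cooperation value: 38/(1−β).
IC: 38 ≥ 56(1−β^4) + 4β^4 = 56 − 52β^4.
So β^4 ≥ 18/52 = 9/26, giving β ≥ (9/26)^(1/4) ≈ 0.767.

0.767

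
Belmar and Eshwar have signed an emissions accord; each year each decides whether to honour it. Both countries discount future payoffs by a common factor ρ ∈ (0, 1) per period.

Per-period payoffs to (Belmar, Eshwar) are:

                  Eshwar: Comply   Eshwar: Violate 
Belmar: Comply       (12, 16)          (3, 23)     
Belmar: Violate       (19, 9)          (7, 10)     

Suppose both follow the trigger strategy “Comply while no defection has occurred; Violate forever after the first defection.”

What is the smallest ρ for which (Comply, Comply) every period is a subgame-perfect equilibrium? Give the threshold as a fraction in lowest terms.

Belmar's threshold: (19−12)/(19−7) = 7/12.
Eshwar's threshold: (23−16)/(23−10) = 7/13.
7/12 > 7/13, so Belmar binds and ρ* = 7/12.

7/12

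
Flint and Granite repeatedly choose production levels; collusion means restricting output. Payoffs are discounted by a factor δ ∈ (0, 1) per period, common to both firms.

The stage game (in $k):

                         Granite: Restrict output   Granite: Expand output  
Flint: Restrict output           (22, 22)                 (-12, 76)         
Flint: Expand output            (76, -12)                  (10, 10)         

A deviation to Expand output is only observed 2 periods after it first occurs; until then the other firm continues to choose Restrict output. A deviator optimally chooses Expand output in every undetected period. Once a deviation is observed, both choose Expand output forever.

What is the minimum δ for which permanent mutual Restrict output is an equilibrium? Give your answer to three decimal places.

A deviator earns 76 for 2 periods, then 10 forever; cooperating earns 22 forever. Multiplying the IC by (1−δ):
22 ≥ 76(1−δ^2) + 10δ^2, so 66·δ^2 ≥ 54 and δ^2 ≥ 9/11.
δ ≥ (9/11)^(1/2) ≈ 0.905.

0.905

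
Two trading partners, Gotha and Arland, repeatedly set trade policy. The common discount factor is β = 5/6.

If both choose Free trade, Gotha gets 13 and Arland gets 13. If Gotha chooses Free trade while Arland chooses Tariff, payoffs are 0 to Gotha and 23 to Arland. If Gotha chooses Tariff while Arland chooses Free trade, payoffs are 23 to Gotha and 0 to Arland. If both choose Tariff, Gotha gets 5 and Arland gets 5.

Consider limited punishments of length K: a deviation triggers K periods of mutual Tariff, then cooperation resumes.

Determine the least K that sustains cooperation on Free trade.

2

IC: β(1−β^K)/(1−β) ≥ (23−13)/(13−5) = 5/4.
With β = 5/6: need 1 − β^K ≥ 5/4·(1−5/6)/(5/6), i.e. β^K ≤ 0.7500.
Since (5/6)^1 = 0.8333 and (5/6)^2 = 0.6944, the smallest such K is 2.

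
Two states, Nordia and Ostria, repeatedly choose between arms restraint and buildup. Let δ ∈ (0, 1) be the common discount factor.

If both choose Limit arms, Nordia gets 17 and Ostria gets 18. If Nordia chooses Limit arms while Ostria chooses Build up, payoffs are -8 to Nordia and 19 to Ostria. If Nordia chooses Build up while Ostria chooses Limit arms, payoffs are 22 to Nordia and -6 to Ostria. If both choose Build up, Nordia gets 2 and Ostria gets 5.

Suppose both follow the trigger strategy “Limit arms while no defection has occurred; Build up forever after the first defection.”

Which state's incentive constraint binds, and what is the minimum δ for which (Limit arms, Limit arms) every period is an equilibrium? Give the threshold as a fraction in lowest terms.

Nordia; δ ≥ 1/4

Nordia's threshold: (22−17)/(22−2) = 1/4.
Ostria's threshold: (19−18)/(19−5) = 1/14.
1/4 > 1/14, so Nordia binds and δ* = 1/4.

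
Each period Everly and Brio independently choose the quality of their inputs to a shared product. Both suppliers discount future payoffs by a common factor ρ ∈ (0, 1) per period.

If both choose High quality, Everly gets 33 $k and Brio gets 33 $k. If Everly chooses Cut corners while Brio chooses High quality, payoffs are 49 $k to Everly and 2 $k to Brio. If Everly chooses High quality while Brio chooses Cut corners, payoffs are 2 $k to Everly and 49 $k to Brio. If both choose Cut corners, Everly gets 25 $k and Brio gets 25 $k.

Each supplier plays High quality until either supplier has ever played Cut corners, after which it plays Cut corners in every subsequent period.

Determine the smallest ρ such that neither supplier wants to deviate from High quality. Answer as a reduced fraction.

Cooperation forever yields 33 each period: 33/(1−ρ).
Deviating yields 49 once, then 25 forever: 49 + 25ρ/(1−ρ).
No profitable deviation requires 33/(1−ρ) ≥ 49 + 25ρ/(1−ρ).
Multiplying by (1−ρ): 33 ≥ 49(1−ρ) + 25ρ = 49 − 24ρ.
So 24ρ ≥ 16, i.e. ρ ≥ 16/24 = 2/3.

2/3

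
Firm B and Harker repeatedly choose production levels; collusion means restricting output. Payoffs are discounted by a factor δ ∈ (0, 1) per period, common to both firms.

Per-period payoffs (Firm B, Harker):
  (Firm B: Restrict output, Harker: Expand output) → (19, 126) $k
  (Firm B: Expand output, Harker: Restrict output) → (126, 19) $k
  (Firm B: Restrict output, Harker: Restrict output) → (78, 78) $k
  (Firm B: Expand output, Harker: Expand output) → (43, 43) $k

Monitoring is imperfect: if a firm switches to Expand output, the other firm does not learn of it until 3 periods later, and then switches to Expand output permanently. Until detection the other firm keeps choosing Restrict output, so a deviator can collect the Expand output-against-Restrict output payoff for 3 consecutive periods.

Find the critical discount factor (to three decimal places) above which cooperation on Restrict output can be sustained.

A deviator earns 126 for 3 periods, then 43 forever; cooperating earns 78 forever. Multiplying the IC by (1−δ):
78 ≥ 126(1−δ^3) + 43δ^3, so 83·δ^3 ≥ 48 and δ^3 ≥ 48/83.
δ ≥ (48/83)^(1/3) ≈ 0.833.

0.833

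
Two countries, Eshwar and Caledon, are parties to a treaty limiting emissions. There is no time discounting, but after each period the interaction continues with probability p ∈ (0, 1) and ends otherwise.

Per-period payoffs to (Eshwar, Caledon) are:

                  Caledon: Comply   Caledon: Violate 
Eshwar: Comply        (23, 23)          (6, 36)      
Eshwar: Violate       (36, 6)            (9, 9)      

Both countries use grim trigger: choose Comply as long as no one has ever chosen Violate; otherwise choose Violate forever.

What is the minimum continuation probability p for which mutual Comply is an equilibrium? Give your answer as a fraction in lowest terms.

With no time discounting, the continuation probability p plays the role of the discount factor.
Grim-trigger IC: 23/(1−p) ≥ 36 + 9p/(1−p) ⇒ p ≥ (36−23)/(36−9) = 13/27.

13/27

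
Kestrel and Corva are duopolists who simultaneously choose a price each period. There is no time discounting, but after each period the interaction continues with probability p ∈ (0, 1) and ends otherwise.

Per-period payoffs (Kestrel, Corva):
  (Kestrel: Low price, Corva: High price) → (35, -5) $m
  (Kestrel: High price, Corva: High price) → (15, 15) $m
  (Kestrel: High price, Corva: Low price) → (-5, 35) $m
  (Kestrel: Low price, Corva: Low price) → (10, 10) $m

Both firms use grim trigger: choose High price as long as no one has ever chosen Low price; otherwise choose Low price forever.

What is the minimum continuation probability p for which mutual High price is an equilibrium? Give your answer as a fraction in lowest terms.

4/5

Expected cooperation value is 15 + p·15 + p²·15 + … = 15/(1−p); deviation gives 35 + p·10/(1−p).
15 ≥ 35(1−p) + 10p ⇒ 25p ≥ 20 ⇒ p ≥ 20/25 = 4/5.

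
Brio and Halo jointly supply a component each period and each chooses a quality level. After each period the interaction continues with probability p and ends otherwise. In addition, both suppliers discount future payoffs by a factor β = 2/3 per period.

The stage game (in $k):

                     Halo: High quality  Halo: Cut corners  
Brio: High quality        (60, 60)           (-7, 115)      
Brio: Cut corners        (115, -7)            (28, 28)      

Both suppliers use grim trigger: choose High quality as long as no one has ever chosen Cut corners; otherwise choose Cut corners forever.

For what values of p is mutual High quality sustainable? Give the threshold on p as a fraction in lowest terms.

With continuation probability p and discount β, the effective per-period discount factor is βp.
Grim-trigger IC: βp ≥ (115−60)/(115−28) = 55/87.
So p ≥ (55/87)/(2/3) = 55/58.

55/58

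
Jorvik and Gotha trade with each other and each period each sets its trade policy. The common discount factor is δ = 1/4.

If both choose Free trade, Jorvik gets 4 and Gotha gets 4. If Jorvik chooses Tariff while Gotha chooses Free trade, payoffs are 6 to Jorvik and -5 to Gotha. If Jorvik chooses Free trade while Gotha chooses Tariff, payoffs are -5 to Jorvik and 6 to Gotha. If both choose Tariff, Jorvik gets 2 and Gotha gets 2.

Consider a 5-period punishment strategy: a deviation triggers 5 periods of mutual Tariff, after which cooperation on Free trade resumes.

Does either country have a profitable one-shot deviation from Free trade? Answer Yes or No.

A one-shot deviation gives 6 now, then 2 for 5 periods, then back to 4.
Gain from deviating: (6−4) today; loss: (4−2) in each of the next 5 periods.
No-deviation condition: (4−2)(δ+…+δ^5) ≥ 6−4, i.e. δ+…+δ^5 ≥ 1.
At δ = 1/4: δ+…+δ^5 = 0.3330 < 1.0000.
So cooperation is not sustainable.

Yes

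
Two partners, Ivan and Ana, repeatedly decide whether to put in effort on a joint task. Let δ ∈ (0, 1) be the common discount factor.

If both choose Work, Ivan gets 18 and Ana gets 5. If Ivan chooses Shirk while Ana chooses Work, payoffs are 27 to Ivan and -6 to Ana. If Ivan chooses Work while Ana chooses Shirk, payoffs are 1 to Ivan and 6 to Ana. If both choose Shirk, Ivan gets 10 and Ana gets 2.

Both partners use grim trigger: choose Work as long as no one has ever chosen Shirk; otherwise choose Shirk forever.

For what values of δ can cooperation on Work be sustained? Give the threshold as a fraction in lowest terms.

9/17

For Ivan: deviation gain 27−18 = 9, per-period punishment loss 18−10 = 8. IC gives δ ≥ 9/17.
For Ana: gain 1, loss 3 per period, so δ ≥ 1/4.
The tighter constraint is Ivan's, so cooperation needs δ ≥ 9/17.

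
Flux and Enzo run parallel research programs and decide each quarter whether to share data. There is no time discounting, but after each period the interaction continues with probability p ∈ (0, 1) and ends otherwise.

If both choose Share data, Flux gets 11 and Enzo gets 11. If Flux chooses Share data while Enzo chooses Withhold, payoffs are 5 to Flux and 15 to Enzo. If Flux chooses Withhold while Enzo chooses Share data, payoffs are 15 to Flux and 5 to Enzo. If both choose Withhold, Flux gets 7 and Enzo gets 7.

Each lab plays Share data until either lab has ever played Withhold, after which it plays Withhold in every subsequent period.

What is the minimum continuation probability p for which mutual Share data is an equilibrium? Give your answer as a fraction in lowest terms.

With no time discounting, the continuation probability p plays the role of the discount factor.
Grim-trigger IC: 11/(1−p) ≥ 15 + 7p/(1−p) ⇒ p ≥ (15−11)/(15−7) = 1/2.

1/2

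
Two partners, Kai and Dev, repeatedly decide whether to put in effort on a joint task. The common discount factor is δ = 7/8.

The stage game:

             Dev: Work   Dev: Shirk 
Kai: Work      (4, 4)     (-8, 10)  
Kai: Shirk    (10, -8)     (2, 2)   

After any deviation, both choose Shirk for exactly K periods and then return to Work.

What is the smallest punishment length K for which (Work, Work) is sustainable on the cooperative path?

5

No profitable deviation requires (4−2)(δ+…+δ^K) ≥ 10−4, i.e. δ+…+δ^K ≥ 3 ≈ 3.0000.
With δ = 7/8, the partial sums are K=1: 0.8750, K=2: 1.6406, K=3: 2.3105, K=4: 2.8967, K=5: 3.4096.
K = 5 is the first length at which the sum reaches 3.0000.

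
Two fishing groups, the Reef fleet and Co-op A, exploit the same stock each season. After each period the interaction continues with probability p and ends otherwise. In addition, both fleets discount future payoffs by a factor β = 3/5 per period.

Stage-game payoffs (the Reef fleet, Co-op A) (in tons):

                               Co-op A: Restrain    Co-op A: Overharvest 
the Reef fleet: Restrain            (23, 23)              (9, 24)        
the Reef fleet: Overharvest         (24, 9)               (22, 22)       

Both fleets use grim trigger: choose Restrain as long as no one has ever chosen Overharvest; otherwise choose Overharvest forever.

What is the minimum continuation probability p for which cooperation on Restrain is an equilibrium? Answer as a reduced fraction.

5/6

Expected continuation weight on next period's payoff is β·p = 3/5·p, which plays the role of the discount factor.
Cooperation requires 3/5·p ≥ (24−23)/(24−22) = 1/2, hence p ≥ 5/6.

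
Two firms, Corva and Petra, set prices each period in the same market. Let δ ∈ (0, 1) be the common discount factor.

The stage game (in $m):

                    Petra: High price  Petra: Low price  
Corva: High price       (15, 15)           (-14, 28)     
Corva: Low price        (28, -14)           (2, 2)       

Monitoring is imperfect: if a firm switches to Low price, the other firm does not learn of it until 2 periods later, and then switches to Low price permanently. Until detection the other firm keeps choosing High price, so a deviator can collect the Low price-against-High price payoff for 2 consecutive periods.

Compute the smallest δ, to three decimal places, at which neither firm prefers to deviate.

The best deviation is to choose Low price for all 2 undetected periods, earning 28 each, then 2 forever once detected.
Deviation value: 28(1−δ^2)/(1−δ) + 2δ^2/(1−δ); cooperation value: 15/(1−δ).
IC: 15 ≥ 28(1−δ^2) + 2δ^2 = 28 − 26δ^2.
So δ^2 ≥ 13/26 = 1/2, giving δ ≥ (1/2)^(1/2) ≈ 0.707.

0.707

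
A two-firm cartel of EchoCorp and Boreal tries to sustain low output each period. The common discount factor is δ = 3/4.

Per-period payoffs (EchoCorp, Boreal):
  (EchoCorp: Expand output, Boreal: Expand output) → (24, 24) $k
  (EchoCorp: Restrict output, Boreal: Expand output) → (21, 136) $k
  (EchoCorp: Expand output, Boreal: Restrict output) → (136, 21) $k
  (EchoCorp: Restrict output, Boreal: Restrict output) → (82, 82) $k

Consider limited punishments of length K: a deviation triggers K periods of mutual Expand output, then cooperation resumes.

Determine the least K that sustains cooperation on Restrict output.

2

No profitable deviation requires (82−24)(δ+…+δ^K) ≥ 136−82, i.e. δ+…+δ^K ≥ 27/29 ≈ 0.9310.
With δ = 3/4, the partial sums are K=1: 0.7500, K=2: 1.3125.
K = 2 is the first length at which the sum reaches 0.9310.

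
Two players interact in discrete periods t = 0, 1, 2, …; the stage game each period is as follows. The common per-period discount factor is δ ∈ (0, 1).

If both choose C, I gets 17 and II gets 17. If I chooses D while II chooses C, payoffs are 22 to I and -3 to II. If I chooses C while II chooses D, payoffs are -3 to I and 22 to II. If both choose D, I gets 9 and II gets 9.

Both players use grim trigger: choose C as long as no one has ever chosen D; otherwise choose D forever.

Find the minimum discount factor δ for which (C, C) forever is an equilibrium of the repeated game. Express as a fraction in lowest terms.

5/13

One-period gain from deviating is 22 − 17 = 5. The loss is 17 − 9 = 8 in every subsequent period, with present value 8·δ/(1−δ).
Deviation is unprofitable when 8·δ/(1−δ) ≥ 5, i.e. δ/(1−δ) ≥ 5/8.
Equivalently δ ≥ 5/(5+8) = 5/13.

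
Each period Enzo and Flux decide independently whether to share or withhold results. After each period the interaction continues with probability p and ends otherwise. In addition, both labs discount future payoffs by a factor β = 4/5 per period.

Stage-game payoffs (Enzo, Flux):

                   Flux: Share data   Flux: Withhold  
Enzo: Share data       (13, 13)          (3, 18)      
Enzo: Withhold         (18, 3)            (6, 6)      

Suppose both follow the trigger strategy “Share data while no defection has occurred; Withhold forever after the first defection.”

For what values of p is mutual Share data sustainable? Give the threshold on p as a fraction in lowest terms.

With continuation probability p and discount β, the effective per-period discount factor is βp.
Grim-trigger IC: βp ≥ (18−13)/(18−6) = 5/12.
So p ≥ (5/12)/(4/5) = 25/48.

25/48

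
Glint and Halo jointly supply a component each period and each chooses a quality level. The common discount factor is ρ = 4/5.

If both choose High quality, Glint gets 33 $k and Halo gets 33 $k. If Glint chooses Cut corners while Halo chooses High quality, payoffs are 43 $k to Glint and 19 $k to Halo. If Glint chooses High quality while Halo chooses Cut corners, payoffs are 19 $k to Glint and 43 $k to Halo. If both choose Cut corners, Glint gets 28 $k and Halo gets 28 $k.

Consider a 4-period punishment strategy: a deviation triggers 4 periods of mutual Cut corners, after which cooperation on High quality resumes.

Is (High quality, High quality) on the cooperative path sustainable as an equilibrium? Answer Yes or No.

IC: ρ+…+ρ^4 ≥ (43−33)/(33−28) = 2.
At ρ = 4/5: partial sum = 2.3616 ≥ 2.0000. Cooperation sustainable.

Yes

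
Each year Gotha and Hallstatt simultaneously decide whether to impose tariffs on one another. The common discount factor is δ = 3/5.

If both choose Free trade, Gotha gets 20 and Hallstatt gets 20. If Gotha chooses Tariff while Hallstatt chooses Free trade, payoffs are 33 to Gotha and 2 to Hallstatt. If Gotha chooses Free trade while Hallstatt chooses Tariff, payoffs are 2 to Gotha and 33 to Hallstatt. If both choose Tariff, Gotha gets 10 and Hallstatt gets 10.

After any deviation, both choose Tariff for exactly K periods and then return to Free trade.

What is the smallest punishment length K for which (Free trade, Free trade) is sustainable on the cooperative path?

IC: δ(1−δ^K)/(1−δ) ≥ (33−20)/(20−10) = 13/10.
With δ = 3/5: need 1 − δ^K ≥ 13/10·(1−3/5)/(3/5), i.e. δ^K ≤ 0.1333.
Since (3/5)^3 = 0.2160 and (3/5)^4 = 0.1296, the smallest such K is 4.

4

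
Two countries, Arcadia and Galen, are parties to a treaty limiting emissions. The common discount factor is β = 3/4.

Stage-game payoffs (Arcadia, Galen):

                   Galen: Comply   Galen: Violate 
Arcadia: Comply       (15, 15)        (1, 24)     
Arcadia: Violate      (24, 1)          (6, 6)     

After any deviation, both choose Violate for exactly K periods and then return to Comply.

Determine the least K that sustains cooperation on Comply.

No profitable deviation requires (15−6)(β+…+β^K) ≥ 24−15, i.e. β+…+β^K ≥ 1 ≈ 1.0000.
With β = 3/4, the partial sums are K=1: 0.7500, K=2: 1.3125.
K = 2 is the first length at which the sum reaches 1.0000.

2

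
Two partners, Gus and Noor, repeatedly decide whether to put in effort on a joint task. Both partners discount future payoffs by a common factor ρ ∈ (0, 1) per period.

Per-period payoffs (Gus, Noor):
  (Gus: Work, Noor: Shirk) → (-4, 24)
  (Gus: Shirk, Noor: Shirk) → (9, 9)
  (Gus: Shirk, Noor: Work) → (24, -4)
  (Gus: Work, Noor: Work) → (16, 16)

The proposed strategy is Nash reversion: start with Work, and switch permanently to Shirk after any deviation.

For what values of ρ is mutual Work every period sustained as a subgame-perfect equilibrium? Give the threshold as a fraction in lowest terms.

8/15

Under grim trigger the critical discount factor is (T−C)/(T−P) with T = 24, C = 16, P = 9.
ρ* = (24−16)/(24−9) = 8/15.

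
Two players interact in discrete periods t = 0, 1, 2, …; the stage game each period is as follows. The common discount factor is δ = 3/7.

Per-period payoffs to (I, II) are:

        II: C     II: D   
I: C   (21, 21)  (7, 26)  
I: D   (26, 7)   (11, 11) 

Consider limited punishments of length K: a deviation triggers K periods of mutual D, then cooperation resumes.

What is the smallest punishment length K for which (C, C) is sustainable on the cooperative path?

No profitable deviation requires (21−11)(δ+…+δ^K) ≥ 26−21, i.e. δ+…+δ^K ≥ 1/2 ≈ 0.5000.
With δ = 3/7, the partial sums are K=1: 0.4286, K=2: 0.6122.
K = 2 is the first length at which the sum reaches 0.5000.

2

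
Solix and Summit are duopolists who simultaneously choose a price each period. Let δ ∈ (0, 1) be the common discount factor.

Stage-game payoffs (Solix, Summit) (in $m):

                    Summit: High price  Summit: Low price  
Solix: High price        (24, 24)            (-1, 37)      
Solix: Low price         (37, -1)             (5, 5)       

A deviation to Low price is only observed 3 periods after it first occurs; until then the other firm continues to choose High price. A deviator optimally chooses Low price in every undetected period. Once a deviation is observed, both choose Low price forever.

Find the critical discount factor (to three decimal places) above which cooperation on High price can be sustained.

A deviator earns 37 for 3 periods, then 5 forever; cooperating earns 24 forever. Multiplying the IC by (1−δ):
24 ≥ 37(1−δ^3) + 5δ^3, so 32·δ^3 ≥ 13 and δ^3 ≥ 13/32.
δ ≥ (13/32)^(1/3) ≈ 0.741.

0.741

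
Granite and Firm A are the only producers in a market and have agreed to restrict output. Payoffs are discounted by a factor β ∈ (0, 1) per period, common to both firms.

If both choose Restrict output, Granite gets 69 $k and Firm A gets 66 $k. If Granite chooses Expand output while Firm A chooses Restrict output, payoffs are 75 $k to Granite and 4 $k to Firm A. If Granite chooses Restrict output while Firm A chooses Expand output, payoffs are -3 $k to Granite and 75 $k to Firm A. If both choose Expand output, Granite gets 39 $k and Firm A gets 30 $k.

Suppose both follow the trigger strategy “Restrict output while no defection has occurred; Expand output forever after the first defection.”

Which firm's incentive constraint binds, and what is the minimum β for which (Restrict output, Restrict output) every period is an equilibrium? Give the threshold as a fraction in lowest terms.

Firm A; β ≥ 1/5

For Granite: deviation gain 75−69 = 6, per-period punishment loss 69−39 = 30. IC gives β ≥ 6/36 = 1/6.
For Firm A: gain 9, loss 36 per period, so β ≥ 9/45 = 1/5.
The tighter constraint is Firm A's, so cooperation needs β ≥ 1/5.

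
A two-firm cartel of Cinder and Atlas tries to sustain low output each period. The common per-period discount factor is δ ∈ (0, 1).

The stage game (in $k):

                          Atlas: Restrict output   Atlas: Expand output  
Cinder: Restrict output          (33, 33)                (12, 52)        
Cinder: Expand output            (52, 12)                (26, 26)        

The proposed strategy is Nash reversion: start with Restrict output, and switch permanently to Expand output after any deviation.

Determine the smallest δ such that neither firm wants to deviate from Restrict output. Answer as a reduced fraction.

Under grim trigger the critical discount factor is (T−C)/(T−P) with T = 52, C = 33, P = 26.
δ* = (52−33)/(52−26) = 19/26.

19/26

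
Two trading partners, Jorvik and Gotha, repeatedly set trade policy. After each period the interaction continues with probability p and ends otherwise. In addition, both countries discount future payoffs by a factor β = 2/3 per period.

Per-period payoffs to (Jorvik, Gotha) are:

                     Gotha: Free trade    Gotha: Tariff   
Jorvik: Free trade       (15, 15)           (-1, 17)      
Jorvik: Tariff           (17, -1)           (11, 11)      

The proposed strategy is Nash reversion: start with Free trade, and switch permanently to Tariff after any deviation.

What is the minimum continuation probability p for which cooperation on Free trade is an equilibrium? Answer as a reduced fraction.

1/2

With continuation probability p and discount β, the effective per-period discount factor is βp.
Grim-trigger IC: βp ≥ (17−15)/(17−11) = 1/3.
So p ≥ (1/3)/(2/3) = 1/2.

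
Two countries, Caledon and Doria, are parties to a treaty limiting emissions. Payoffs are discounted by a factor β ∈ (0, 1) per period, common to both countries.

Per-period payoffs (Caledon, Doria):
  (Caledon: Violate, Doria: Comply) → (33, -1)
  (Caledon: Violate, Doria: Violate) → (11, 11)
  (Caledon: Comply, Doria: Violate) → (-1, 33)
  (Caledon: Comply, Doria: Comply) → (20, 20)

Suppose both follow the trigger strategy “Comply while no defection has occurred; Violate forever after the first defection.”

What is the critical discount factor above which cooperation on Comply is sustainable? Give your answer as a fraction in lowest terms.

One-period gain from deviating is 33 − 20 = 13. The loss is 20 − 11 = 9 in every subsequent period, with present value 9·β/(1−β).
Deviation is unprofitable when 9·β/(1−β) ≥ 13, i.e. β/(1−β) ≥ 13/9.
Equivalently β ≥ 13/(13+9) = 13/22.

13/22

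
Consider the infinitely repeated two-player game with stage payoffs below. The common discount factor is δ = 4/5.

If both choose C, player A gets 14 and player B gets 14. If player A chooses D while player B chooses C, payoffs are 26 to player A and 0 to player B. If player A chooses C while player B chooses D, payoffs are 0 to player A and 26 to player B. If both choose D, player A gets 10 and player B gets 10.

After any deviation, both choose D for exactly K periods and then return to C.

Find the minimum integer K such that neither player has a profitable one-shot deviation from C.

7

IC: δ(1−δ^K)/(1−δ) ≥ (26−14)/(14−10) = 3.
With δ = 4/5: need 1 − δ^K ≥ 3·(1−4/5)/(4/5), i.e. δ^K ≤ 0.2500.
Since (4/5)^6 = 0.2621 and (4/5)^7 = 0.2097, the smallest such K is 7.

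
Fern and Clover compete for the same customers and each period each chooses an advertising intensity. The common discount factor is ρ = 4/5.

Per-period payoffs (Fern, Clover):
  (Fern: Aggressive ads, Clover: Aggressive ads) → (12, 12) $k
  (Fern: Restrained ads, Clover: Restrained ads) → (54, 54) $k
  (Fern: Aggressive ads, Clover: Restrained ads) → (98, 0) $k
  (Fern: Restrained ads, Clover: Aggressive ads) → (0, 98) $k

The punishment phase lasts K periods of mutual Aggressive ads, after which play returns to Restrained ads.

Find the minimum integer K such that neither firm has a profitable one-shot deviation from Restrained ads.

2

No profitable deviation requires (54−12)(ρ+…+ρ^K) ≥ 98−54, i.e. ρ+…+ρ^K ≥ 22/21 ≈ 1.0476.
With ρ = 4/5, the partial sums are K=1: 0.8000, K=2: 1.4400.
K = 2 is the first length at which the sum reaches 1.0476.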